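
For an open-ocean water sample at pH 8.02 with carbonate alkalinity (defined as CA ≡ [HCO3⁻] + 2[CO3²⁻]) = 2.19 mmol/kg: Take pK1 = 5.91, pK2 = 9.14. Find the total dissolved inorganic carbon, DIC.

CA = [HCO3⁻] + 2[CO3²⁻] = (α₁ + 2α₂)·DIC
At pH 8.02: [H⁺]/K1 = 10^-2.11 = 0.0077625, K2/[H⁺] = 10^-1.12 = 0.075858
α₁ = 1/(1 + 0.0077625 + 0.075858) = 1/1.0836 = 0.9228; α₂ = α₁·K2/[H⁺] = 0.07000
α₁ + 2α₂ = 1.0628
DIC = CA / (α₁ + 2α₂) = 2.19 / 1.0628 = 2.06 mmol/kg

DIC = 2.06 mmol/kg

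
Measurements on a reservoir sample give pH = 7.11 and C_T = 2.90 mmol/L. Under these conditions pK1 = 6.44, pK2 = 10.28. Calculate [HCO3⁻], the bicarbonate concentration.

[HCO3⁻] = 2.39 mmol/L

α₁ = 1 / (1 + [H⁺]/K1 + K2/[H⁺]) = 1 / (1 + 10^-0.67 + 10^-3.17)
   = 1 / (1 + 0.21380 + 0.00067608) = 1/1.2145 = 0.8234
[HCO3⁻] = α₁ × DIC = 0.8234 × 2.90 = 2.39 mmol/L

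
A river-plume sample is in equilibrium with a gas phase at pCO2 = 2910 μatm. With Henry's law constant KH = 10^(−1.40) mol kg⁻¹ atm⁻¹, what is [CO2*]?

[CO2*] = 116 μmol/kg

KH = 10^(−1.40) = 3.981×10^-2 mol kg⁻¹ atm⁻¹
[CO2*] = KH · pCO2 = 3.981×10^-2 × 2910×10^-6 atm = 1.16×10^-4 mol/kg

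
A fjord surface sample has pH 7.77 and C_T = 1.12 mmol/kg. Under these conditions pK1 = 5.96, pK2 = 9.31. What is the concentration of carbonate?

α₂ = 1 / (1 + [H⁺]/K2 + [H⁺]²/(K1K2)) = 1 / (1 + 10^+1.54 + 10^-0.27)
   = 1 / (1 + 34.674 + 0.53703) = 1/36.211 = 0.02762
[CO3²⁻] = α₂ × DIC = 0.02762 × 1.12 = 0.0309 mmol/kg

[CO3²⁻] = 0.0309 mmol/kg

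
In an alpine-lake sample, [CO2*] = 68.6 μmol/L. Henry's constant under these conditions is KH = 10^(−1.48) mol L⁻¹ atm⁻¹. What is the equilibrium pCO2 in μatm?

pCO2 = 2070 μatm

KH = 10^(−1.48) = 3.311×10^-2 mol L⁻¹ atm⁻¹
pCO2 = [CO2*]/KH = 68.6×10^-6 / 3.311×10^-2 = 2.07×10^-3 atm = 2070 μatm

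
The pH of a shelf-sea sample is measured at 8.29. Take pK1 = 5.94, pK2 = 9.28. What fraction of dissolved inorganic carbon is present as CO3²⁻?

α₂ = 1 / (1 + [H⁺]/K2 + [H⁺]²/(K1K2)) = 1 / (1 + 10^+0.99 + 10^-1.36)
   = 1 / (1 + 9.7724 + 0.043652) = 1/10.816 = 0.09246

α₂ = 0.0925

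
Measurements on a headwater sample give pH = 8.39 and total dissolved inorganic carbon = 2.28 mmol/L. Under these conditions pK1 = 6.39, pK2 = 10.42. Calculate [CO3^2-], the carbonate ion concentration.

[CO3²⁻] = 0.0209 mmol/L

α₂ = 1 / (1 + [H⁺]/K2 + [H⁺]²/(K1K2)) = 1 / (1 + 10^+2.03 + 10^+0.03)
   = 1 / (1 + 107.15 + 1.0715) = 1/109.22 = 0.009156
[CO3²⁻] = α₂ × DIC = 0.009156 × 2.28 = 0.0209 mmol/L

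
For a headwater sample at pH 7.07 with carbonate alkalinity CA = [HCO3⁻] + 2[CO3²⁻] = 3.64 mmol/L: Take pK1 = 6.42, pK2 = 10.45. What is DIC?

CA = [HCO3⁻] + 2[CO3²⁻] = (α₁ + 2α₂)·DIC
At pH 7.07: [H⁺]/K1 = 10^-0.65 = 0.22387, K2/[H⁺] = 10^-3.38 = 0.00041687
α₁ = 1/(1 + 0.22387 + 0.00041687) = 1/1.2243 = 0.8168; α₂ = α₁·K2/[H⁺] = 0.0003405
α₁ + 2α₂ = 0.8175
DIC = CA / (α₁ + 2α₂) = 3.64 / 0.8175 = 4.45 mmol/L

DIC = 4.45 mmol/L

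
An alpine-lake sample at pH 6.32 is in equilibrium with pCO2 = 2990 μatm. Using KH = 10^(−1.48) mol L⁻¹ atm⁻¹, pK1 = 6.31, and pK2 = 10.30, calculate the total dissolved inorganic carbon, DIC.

[CO2*] = KH · pCO2 = 10^(−1.48) × 2990×10^-6 = 9.901×10^-5 mol/L
α₀ = 1/(1 + K1/[H⁺] + K1K2/[H⁺]²) = 1/(1 + 10^+0.01 + 10^-3.97) = 0.4942
DIC = [CO2*]/α₀ = 9.901×10^-5 / 0.4942 = 0.200 mmol/L

DIC = 0.200 mmol/L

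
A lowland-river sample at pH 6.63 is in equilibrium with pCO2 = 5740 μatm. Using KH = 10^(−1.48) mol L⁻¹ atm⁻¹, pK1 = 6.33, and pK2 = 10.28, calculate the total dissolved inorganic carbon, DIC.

DIC = 0.569 mmol/L

[CO2*] = KH · pCO2 = 10^(−1.48) × 5740×10^-6 = 1.901×10^-4 mol/L
α₀ = 1/(1 + K1/[H⁺] + K1K2/[H⁺]²) = 1/(1 + 10^+0.30 + 10^-3.35) = 0.3338
DIC = [CO2*]/α₀ = 1.901×10^-4 / 0.3338 = 0.569 mmol/L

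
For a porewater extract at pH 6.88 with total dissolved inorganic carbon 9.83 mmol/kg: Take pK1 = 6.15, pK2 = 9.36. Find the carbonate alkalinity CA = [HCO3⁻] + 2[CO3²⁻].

CA = 8.32 mmol/kg

CA = [HCO3⁻] + 2[CO3²⁻] = (α₁ + 2α₂)·DIC
At pH 6.88: [H⁺]/K1 = 10^-0.73 = 0.18621, K2/[H⁺] = 10^-2.48 = 0.0033113
α₁ = 1/(1 + 0.18621 + 0.0033113) = 1/1.1895 = 0.8407; α₂ = α₁·K2/[H⁺] = 0.002784
α₁ + 2α₂ = 0.8462
CA = 0.8462 × 9.83 = 8.32 mmol/kg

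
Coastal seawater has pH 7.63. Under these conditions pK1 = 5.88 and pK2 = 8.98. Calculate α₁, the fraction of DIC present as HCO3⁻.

α₁ = 1 / (1 + [H⁺]/K1 + K2/[H⁺]) = 1 / (1 + 10^-1.75 + 10^-1.35)
   = 1 / (1 + 0.017783 + 0.044668) = 1/1.0625 = 0.9412

α₁ = 0.941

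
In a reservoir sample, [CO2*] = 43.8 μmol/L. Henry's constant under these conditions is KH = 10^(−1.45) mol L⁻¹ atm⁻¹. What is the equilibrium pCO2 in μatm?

KH = 10^(−1.45) = 3.548×10^-2 mol L⁻¹ atm⁻¹
pCO2 = [CO2*]/KH = 43.8×10^-6 / 3.548×10^-2 = 1.23×10^-3 atm = 1230 μatm

pCO2 = 1230 μatm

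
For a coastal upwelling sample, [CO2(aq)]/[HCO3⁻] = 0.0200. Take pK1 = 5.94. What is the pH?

pH = 7.64

From K1 = [H⁺][HCO3⁻]/[CO2(aq)]:  pH = pK1 − log₁₀([CO2(aq)]/[HCO3⁻])
log₁₀(0.0200) = -1.699
pH = 5.94 − (-1.699) = 7.64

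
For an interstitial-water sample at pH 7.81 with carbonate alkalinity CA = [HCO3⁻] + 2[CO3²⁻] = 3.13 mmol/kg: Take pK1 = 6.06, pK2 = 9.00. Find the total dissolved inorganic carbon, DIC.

CA = [HCO3⁻] + 2[CO3²⁻] = (α₁ + 2α₂)·DIC
At pH 7.81: [H⁺]/K1 = 10^-1.75 = 0.017783, K2/[H⁺] = 10^-1.19 = 0.064565
α₁ = 1/(1 + 0.017783 + 0.064565) = 1/1.0823 = 0.9239; α₂ = α₁·K2/[H⁺] = 0.05965
α₁ + 2α₂ = 1.0432
DIC = CA / (α₁ + 2α₂) = 3.13 / 1.0432 = 3.00 mmol/kg

DIC = 3.00 mmol/kg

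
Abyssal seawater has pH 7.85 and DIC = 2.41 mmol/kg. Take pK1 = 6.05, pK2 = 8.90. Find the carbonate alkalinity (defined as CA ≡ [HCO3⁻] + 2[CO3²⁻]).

CA = [HCO3⁻] + 2[CO3²⁻] = (α₁ + 2α₂)·DIC
At pH 7.85: [H⁺]/K1 = 10^-1.80 = 0.015849, K2/[H⁺] = 10^-1.05 = 0.089125
α₁ = 1/(1 + 0.015849 + 0.089125) = 1/1.1050 = 0.9050; α₂ = α₁·K2/[H⁺] = 0.08066
α₁ + 2α₂ = 1.0663
CA = 1.0663 × 2.41 = 2.57 mmol/kg

CA = 2.57 mmol/kg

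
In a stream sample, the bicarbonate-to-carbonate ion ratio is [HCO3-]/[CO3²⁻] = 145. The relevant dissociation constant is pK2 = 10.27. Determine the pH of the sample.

pH = 8.11

From K2 = [H⁺][CO3²⁻]/[HCO3-]:  pH = pK2 − log₁₀([HCO3-]/[CO3²⁻])
log₁₀(145) = +2.161
pH = 10.27 − (+2.161) = 8.11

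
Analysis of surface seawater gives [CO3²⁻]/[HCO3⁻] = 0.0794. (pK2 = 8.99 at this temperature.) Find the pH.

pH = 7.89

From K2 = [H⁺][CO3²⁻]/[HCO3⁻]:  pH = pK2 + log₁₀([CO3²⁻]/[HCO3⁻])
log₁₀(0.0794) = -1.100
pH = 8.99 + (-1.100) = 7.89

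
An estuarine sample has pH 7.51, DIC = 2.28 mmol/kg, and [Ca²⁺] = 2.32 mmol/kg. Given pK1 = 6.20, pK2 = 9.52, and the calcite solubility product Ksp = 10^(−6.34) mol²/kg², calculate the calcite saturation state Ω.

α₂ = 1 / (1 + [H⁺]/K2 + [H⁺]²/(K1K2)) = 1 / (1 + 10^+2.01 + 10^+0.70)
   = 1 / (1 + 102.33 + 5.0119) = 1/108.34 = 0.009230
[CO3²⁻] = α₂ × DIC = 0.009230 × 2.28 = 0.02104 mmol/kg
Ksp = 10^(−6.34) = 4.571×10^-7
Ω = [Ca²⁺][CO3²⁻]/Ksp = (2.32×10^-3)(2.104×10^-5) / 4.571×10^-7 = 0.107

Ω = 0.107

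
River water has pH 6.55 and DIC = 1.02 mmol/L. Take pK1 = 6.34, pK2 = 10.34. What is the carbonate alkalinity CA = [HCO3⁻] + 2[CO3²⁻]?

CA = [HCO3⁻] + 2[CO3²⁻] = (α₁ + 2α₂)·DIC
At pH 6.55: [H⁺]/K1 = 10^-0.21 = 0.61660, K2/[H⁺] = 10^-3.79 = 0.00016218
α₁ = 1/(1 + 0.61660 + 0.00016218) = 1/1.6168 = 0.6185; α₂ = α₁·K2/[H⁺] = 0.0001003
α₁ + 2α₂ = 0.6187
CA = 0.6187 × 1.02 = 0.631 mmol/L

CA = 0.631 mmol/L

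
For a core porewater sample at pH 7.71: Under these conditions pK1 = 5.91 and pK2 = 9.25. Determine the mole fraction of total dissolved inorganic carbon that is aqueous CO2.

α₀ = 1 / (1 + K1/[H⁺] + K1K2/[H⁺]²) = 1 / (1 + 10^+1.80 + 10^+0.26)
   = 1 / (1 + 63.096 + 1.8197) = 1/65.915 = 0.01517

α₀ = 0.0152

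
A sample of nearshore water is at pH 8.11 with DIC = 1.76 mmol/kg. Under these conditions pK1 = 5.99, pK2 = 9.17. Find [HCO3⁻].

α₁ = 1 / (1 + [H⁺]/K1 + K2/[H⁺]) = 1 / (1 + 10^-2.12 + 10^-1.06)
   = 1 / (1 + 0.0075858 + 0.087096) = 1/1.0947 = 0.9135
[HCO3⁻] = α₁ × DIC = 0.9135 × 1.76 = 1.61 mmol/kg

[HCO3⁻] = 1.61 mmol/kg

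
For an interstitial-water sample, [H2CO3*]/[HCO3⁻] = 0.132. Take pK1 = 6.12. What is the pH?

pH = 7.00

From K1 = [H⁺][HCO3⁻]/[H2CO3*]:  pH = pK1 − log₁₀([H2CO3*]/[HCO3⁻])
log₁₀(0.132) = -0.879
pH = 6.12 − (-0.879) = 7.00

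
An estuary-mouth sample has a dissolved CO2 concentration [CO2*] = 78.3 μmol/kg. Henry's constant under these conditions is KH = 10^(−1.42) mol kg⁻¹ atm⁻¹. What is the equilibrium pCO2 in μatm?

KH = 10^(−1.42) = 3.802×10^-2 mol kg⁻¹ atm⁻¹
pCO2 = [CO2*]/KH = 78.3×10^-6 / 3.802×10^-2 = 2.06×10^-3 atm = 2060 μatm

pCO2 = 2060 μatm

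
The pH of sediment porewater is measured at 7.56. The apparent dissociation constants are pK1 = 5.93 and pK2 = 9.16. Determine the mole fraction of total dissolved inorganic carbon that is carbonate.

α₂ = 1 / (1 + [H⁺]/K2 + [H⁺]²/(K1K2)) = 1 / (1 + 10^+1.60 + 10^-0.03)
   = 1 / (1 + 39.811 + 0.93325) = 1/41.744 = 0.02396

α₂ = 0.0240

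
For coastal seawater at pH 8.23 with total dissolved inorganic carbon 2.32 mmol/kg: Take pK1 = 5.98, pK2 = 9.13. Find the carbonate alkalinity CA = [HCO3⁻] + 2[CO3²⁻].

CA = [HCO3⁻] + 2[CO3²⁻] = (α₁ + 2α₂)·DIC
At pH 8.23: [H⁺]/K1 = 10^-2.25 = 0.0056234, K2/[H⁺] = 10^-0.90 = 0.12589
α₁ = 1/(1 + 0.0056234 + 0.12589) = 1/1.1315 = 0.8838; α₂ = α₁·K2/[H⁺] = 0.1113
α₁ + 2α₂ = 1.1063
CA = 1.1063 × 2.32 = 2.57 mmol/kg

CA = 2.57 mmol/kg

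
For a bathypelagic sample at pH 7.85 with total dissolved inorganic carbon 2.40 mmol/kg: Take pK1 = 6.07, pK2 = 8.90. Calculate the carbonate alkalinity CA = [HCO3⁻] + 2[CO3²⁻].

CA = 2.56 mmol/kg

CA = [HCO3⁻] + 2[CO3²⁻] = (α₁ + 2α₂)·DIC
At pH 7.85: [H⁺]/K1 = 10^-1.78 = 0.016596, K2/[H⁺] = 10^-1.05 = 0.089125
α₁ = 1/(1 + 0.016596 + 0.089125) = 1/1.1057 = 0.9044; α₂ = α₁·K2/[H⁺] = 0.08060
α₁ + 2α₂ = 1.0656
CA = 1.0656 × 2.40 = 2.56 mmol/kg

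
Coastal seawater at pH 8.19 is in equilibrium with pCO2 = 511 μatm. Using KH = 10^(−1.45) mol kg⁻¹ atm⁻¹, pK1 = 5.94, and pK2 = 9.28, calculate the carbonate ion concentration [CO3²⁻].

[CO3²⁻] = 0.262 mmol/kg

[CO2*] = KH · pCO2 = 10^(−1.45) × 511×10^-6 = 1.813×10^-5 mol/kg
α₀ = 1/(1 + K1/[H⁺] + K1K2/[H⁺]²) = 1/(1 + 10^+2.25 + 10^+1.16) = 0.005174
DIC = [CO2*]/α₀ = 1.813×10^-5 / 0.005174 = 3.504 mmol/kg
[CO3²⁻] = α₂·DIC; α₂ = 0.07478, so [CO3²⁻] = 0.07478 × 3.504 = 0.262 mmol/kg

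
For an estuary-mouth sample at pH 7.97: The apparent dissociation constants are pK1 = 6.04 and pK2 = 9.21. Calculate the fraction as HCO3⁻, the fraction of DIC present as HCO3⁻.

α₁ = 0.935

α₁ = 1 / (1 + [H⁺]/K1 + K2/[H⁺]) = 1 / (1 + 10^-1.93 + 10^-1.24)
   = 1 / (1 + 0.011749 + 0.057544) = 1/1.0693 = 0.9352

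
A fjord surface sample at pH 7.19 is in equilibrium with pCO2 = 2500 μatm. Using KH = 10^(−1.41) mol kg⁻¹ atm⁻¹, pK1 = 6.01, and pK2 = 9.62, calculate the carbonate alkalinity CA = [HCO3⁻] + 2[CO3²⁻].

CA = 1.48 mmol/kg

[CO2*] = KH · pCO2 = 10^(−1.41) × 2500×10^-6 = 9.726×10^-5 mol/kg
α₀ = 1/(1 + K1/[H⁺] + K1K2/[H⁺]²) = 1/(1 + 10^+1.18 + 10^-1.25) = 0.06176
DIC = [CO2*]/α₀ = 9.726×10^-5 / 0.06176 = 1.575 mmol/kg
CA = (α₁ + 2α₂)·DIC = (0.9348 + 2×0.003473) × 1.575 = 1.48 mmol/kg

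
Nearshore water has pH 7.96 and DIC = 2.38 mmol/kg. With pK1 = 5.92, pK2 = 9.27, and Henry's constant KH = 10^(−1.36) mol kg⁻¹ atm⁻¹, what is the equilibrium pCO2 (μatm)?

α₀ = 1 / (1 + K1/[H⁺] + K1K2/[H⁺]²) = 1 / (1 + 10^+2.04 + 10^+0.73)
   = 1 / (1 + 109.65 + 5.3703) = 1/116.02 = 0.008619
[CO2*] = α₀ × DIC = 0.008619 × 2.38 = 0.02051 mmol/kg
pCO2 = [CO2*]/KH = 2.051×10^-5 / 4.365×10^-2 = 470 μatm

pCO2 = 470 μatm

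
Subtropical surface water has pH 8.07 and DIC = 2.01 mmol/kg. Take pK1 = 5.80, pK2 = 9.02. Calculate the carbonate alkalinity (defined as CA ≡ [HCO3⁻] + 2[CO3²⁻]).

CA = 2.20 mmol/kg

CA = [HCO3⁻] + 2[CO3²⁻] = (α₁ + 2α₂)·DIC
At pH 8.07: [H⁺]/K1 = 10^-2.27 = 0.0053703, K2/[H⁺] = 10^-0.95 = 0.11220
α₁ = 1/(1 + 0.0053703 + 0.11220) = 1/1.1176 = 0.8948; α₂ = α₁·K2/[H⁺] = 0.1004
α₁ + 2α₂ = 1.0956
CA = 1.0956 × 2.01 = 2.20 mmol/kg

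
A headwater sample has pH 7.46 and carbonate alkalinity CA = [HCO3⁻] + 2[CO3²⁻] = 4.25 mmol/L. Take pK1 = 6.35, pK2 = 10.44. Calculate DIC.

CA = [HCO3⁻] + 2[CO3²⁻] = (α₁ + 2α₂)·DIC
At pH 7.46: [H⁺]/K1 = 10^-1.11 = 0.077625, K2/[H⁺] = 10^-2.98 = 0.0010471
α₁ = 1/(1 + 0.077625 + 0.0010471) = 1/1.0787 = 0.9271; α₂ = α₁·K2/[H⁺] = 0.0009708
α₁ + 2α₂ = 0.9290
DIC = CA / (α₁ + 2α₂) = 4.25 / 0.9290 = 4.57 mmol/L

DIC = 4.57 mmol/L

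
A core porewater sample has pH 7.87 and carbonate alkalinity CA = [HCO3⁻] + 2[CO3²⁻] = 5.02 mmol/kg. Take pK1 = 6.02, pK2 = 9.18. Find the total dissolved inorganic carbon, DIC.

DIC = 4.86 mmol/kg

CA = [HCO3⁻] + 2[CO3²⁻] = (α₁ + 2α₂)·DIC
At pH 7.87: [H⁺]/K1 = 10^-1.85 = 0.014125, K2/[H⁺] = 10^-1.31 = 0.048978
α₁ = 1/(1 + 0.014125 + 0.048978) = 1/1.0631 = 0.9406; α₂ = α₁·K2/[H⁺] = 0.04607
α₁ + 2α₂ = 1.0328
DIC = CA / (α₁ + 2α₂) = 5.02 / 1.0328 = 4.86 mmol/kg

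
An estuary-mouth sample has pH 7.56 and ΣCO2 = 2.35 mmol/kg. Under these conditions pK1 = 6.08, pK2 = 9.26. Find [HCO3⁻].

α₁ = 1 / (1 + [H⁺]/K1 + K2/[H⁺]) = 1 / (1 + 10^-1.48 + 10^-1.70)
   = 1 / (1 + 0.033113 + 0.019953) = 1/1.0531 = 0.9496
[HCO3⁻] = α₁ × DIC = 0.9496 × 2.35 = 2.23 mmol/kg

[HCO3⁻] = 2.23 mmol/kg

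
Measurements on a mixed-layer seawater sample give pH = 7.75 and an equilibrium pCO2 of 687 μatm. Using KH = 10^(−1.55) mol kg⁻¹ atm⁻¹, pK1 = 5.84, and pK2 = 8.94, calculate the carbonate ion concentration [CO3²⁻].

[CO2*] = KH · pCO2 = 10^(−1.55) × 687×10^-6 = 1.936×10^-5 mol/kg
α₀ = 1/(1 + K1/[H⁺] + K1K2/[H⁺]²) = 1/(1 + 10^+1.91 + 10^+0.72) = 0.01142
DIC = [CO2*]/α₀ = 1.936×10^-5 / 0.01142 = 1.695 mmol/kg
[CO3²⁻] = α₂·DIC; α₂ = 0.05996, so [CO3²⁻] = 0.05996 × 1.695 = 0.102 mmol/kg

[CO3²⁻] = 0.102 mmol/kg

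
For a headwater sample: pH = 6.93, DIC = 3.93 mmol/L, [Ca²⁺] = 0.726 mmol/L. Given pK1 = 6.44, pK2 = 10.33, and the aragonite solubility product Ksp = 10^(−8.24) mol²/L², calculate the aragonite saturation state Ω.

α₂ = 1 / (1 + [H⁺]/K2 + [H⁺]²/(K1K2)) = 1 / (1 + 10^+3.40 + 10^+2.91)
   = 1 / (1 + 2511.9 + 812.83) = 1/3325.7 = 0.0003007
[CO3²⁻] = α₂ × DIC = 0.0003007 × 3.93 = 0.001182 mmol/L = 1.182 μmol/L
Ksp = 10^(−8.24) = 5.754×10^-9
Ω = [Ca²⁺][CO3²⁻]/Ksp = (0.726×10^-3)(1.182×10^-6) / 5.754×10^-9 = 0.149

Ω = 0.149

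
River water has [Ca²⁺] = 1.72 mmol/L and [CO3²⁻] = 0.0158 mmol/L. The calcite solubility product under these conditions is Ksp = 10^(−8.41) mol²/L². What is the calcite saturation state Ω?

Ksp = 10^(−8.41) = 3.890×10^-9
Ω = [Ca²⁺][CO3²⁻]/Ksp = (1.72×10^-3)(0.0158×10^-3) / 3.890×10^-9 = 6.99

Ω = 6.99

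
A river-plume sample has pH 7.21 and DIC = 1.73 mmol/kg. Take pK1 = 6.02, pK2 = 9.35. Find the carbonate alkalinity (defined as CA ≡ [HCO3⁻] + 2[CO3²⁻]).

CA = 1.64 mmol/kg

CA = [HCO3⁻] + 2[CO3²⁻] = (α₁ + 2α₂)·DIC
At pH 7.21: [H⁺]/K1 = 10^-1.19 = 0.064565, K2/[H⁺] = 10^-2.14 = 0.0072444
α₁ = 1/(1 + 0.064565 + 0.0072444) = 1/1.0718 = 0.9330; α₂ = α₁·K2/[H⁺] = 0.006759
α₁ + 2α₂ = 0.9465
CA = 0.9465 × 1.73 = 1.64 mmol/kg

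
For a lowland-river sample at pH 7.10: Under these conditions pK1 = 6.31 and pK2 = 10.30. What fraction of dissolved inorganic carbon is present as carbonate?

α₂ = 1 / (1 + [H⁺]/K2 + [H⁺]²/(K1K2)) = 1 / (1 + 10^+3.20 + 10^+2.41)
   = 1 / (1 + 1584.9 + 257.04) = 1/1842.9 = 0.0005426

α₂ = 0.000543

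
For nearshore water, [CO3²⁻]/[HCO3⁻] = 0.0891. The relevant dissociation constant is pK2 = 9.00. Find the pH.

pH = 7.95

From K2 = [H⁺][CO3²⁻]/[HCO3⁻]:  pH = pK2 + log₁₀([CO3²⁻]/[HCO3⁻])
log₁₀(0.0891) = -1.050
pH = 9.00 + (-1.050) = 7.95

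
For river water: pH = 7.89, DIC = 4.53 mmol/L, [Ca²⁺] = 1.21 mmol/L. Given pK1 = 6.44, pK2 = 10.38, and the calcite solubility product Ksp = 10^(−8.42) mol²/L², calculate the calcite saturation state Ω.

α₂ = 1 / (1 + [H⁺]/K2 + [H⁺]²/(K1K2)) = 1 / (1 + 10^+2.49 + 10^+1.04)
   = 1 / (1 + 309.03 + 10.965) = 1/320.99 = 0.003115
[CO3²⁻] = α₂ × DIC = 0.003115 × 4.53 = 0.01411 mmol/L = 14.11 μmol/L
Ksp = 10^(−8.42) = 3.802×10^-9
Ω = [Ca²⁺][CO3²⁻]/Ksp = (1.21×10^-3)(1.411×10^-5) / 3.802×10^-9 = 4.49

Ω = 4.49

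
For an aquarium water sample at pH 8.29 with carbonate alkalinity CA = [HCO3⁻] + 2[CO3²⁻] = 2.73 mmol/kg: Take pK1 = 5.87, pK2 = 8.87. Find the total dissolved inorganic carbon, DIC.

DIC = 2.27 mmol/kg

CA = [HCO3⁻] + 2[CO3²⁻] = (α₁ + 2α₂)·DIC
At pH 8.29: [H⁺]/K1 = 10^-2.42 = 0.0038019, K2/[H⁺] = 10^-0.58 = 0.26303
α₁ = 1/(1 + 0.0038019 + 0.26303) = 1/1.2668 = 0.7894; α₂ = α₁·K2/[H⁺] = 0.2076
α₁ + 2α₂ = 1.2046
DIC = CA / (α₁ + 2α₂) = 2.73 / 1.2046 = 2.27 mmol/kg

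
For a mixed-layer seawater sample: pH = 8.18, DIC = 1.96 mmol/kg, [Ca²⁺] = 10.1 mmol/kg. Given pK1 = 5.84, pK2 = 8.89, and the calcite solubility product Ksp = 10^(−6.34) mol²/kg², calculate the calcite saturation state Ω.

α₂ = 1 / (1 + [H⁺]/K2 + [H⁺]²/(K1K2)) = 1 / (1 + 10^+0.71 + 10^-1.63)
   = 1 / (1 + 5.1286 + 0.023442) = 1/6.1521 = 0.1625
[CO3²⁻] = α₂ × DIC = 0.1625 × 1.96 = 0.3186 mmol/kg
Ksp = 10^(−6.34) = 4.571×10^-7
Ω = [Ca²⁺][CO3²⁻]/Ksp = (10.1×10^-3)(3.186×10^-4) / 4.571×10^-7 = 7.04

Ω = 7.04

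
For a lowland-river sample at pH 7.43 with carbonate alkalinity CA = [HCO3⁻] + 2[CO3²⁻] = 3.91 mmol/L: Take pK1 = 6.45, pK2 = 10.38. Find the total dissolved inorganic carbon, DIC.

DIC = 4.31 mmol/L

CA = [HCO3⁻] + 2[CO3²⁻] = (α₁ + 2α₂)·DIC
At pH 7.43: [H⁺]/K1 = 10^-0.98 = 0.10471, K2/[H⁺] = 10^-2.95 = 0.0011220
α₁ = 1/(1 + 0.10471 + 0.0011220) = 1/1.1058 = 0.9043; α₂ = α₁·K2/[H⁺] = 0.001015
α₁ + 2α₂ = 0.9063
DIC = CA / (α₁ + 2α₂) = 3.91 / 0.9063 = 4.31 mmol/L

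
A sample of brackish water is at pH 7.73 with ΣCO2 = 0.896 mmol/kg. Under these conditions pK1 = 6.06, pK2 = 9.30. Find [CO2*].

[CO2*] = 18.3 μmol/kg

α₀ = 1 / (1 + K1/[H⁺] + K1K2/[H⁺]²) = 1 / (1 + 10^+1.67 + 10^+0.10)
   = 1 / (1 + 46.774 + 1.2589) = 1/49.032 = 0.02039
[CO2*] = α₀ × DIC = 0.02039 × 0.896 = 0.0183 mmol/kg = 18.3 μmol/kg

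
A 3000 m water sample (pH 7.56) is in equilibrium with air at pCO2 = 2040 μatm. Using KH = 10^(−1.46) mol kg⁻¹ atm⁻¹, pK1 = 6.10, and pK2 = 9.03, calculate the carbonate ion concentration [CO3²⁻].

[CO3²⁻] = 0.0691 mmol/kg

[CO2*] = KH · pCO2 = 10^(−1.46) × 2040×10^-6 = 7.073×10^-5 mol/kg
α₀ = 1/(1 + K1/[H⁺] + K1K2/[H⁺]²) = 1/(1 + 10^+1.46 + 10^-0.01) = 0.03245
DIC = [CO2*]/α₀ = 7.073×10^-5 / 0.03245 = 2.180 mmol/kg
[CO3²⁻] = α₂·DIC; α₂ = 0.03171, so [CO3²⁻] = 0.03171 × 2.180 = 0.0691 mmol/kg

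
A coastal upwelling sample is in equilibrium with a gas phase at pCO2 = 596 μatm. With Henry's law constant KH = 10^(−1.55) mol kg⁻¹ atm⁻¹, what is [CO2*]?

KH = 10^(−1.55) = 2.818×10^-2 mol kg⁻¹ atm⁻¹
[CO2*] = KH · pCO2 = 2.818×10^-2 × 596×10^-6 atm = 1.68×10^-5 mol/kg

[CO2*] = 16.8 μmol/kg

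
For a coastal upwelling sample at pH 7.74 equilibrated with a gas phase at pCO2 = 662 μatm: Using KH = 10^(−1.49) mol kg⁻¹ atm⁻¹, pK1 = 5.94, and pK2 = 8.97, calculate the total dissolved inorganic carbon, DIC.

DIC = 1.45 mmol/kg

[CO2*] = KH · pCO2 = 10^(−1.49) × 662×10^-6 = 2.142×10^-5 mol/kg
α₀ = 1/(1 + K1/[H⁺] + K1K2/[H⁺]²) = 1/(1 + 10^+1.80 + 10^+0.57) = 0.01475
DIC = [CO2*]/α₀ = 2.142×10^-5 / 0.01475 = 1.45 mmol/kg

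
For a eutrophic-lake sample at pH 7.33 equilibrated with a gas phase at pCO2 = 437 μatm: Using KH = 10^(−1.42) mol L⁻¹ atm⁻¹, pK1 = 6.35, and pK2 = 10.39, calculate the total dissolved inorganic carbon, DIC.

[CO2*] = KH · pCO2 = 10^(−1.42) × 437×10^-6 = 1.661×10^-5 mol/L
α₀ = 1/(1 + K1/[H⁺] + K1K2/[H⁺]²) = 1/(1 + 10^+0.98 + 10^-2.08) = 0.09471
DIC = [CO2*]/α₀ = 1.661×10^-5 / 0.09471 = 0.175 mmol/L

DIC = 0.175 mmol/L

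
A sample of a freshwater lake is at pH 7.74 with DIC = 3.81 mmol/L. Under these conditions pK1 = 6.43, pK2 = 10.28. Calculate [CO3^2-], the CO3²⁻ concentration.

[CO3²⁻] = 10.4 μmol/L

α₂ = 1 / (1 + [H⁺]/K2 + [H⁺]²/(K1K2)) = 1 / (1 + 10^+2.54 + 10^+1.23)
   = 1 / (1 + 346.74 + 16.982) = 1/364.72 = 0.002742
[CO3²⁻] = α₂ × DIC = 0.002742 × 3.81 = 0.0104 mmol/L = 10.4 μmol/L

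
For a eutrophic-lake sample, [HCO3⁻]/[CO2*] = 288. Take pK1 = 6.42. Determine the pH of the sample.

From K1 = [H⁺][HCO3⁻]/[CO2*]:  pH = pK1 + log₁₀([HCO3⁻]/[CO2*])
log₁₀(288) = +2.459
pH = 6.42 + (+2.459) = 8.88

pH = 8.88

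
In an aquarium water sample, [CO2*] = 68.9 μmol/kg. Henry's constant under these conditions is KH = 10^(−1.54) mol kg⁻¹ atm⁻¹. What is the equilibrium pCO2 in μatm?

KH = 10^(−1.54) = 2.884×10^-2 mol kg⁻¹ atm⁻¹
pCO2 = [CO2*]/KH = 68.9×10^-6 / 2.884×10^-2 = 2.39×10^-3 atm = 2390 μatm

pCO2 = 2390 μatm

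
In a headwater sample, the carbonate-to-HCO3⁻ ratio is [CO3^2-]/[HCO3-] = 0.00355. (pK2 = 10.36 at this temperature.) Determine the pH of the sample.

pH = 7.91

From K2 = [H⁺][CO3^2-]/[HCO3-]:  pH = pK2 + log₁₀([CO3^2-]/[HCO3-])
log₁₀(0.00355) = -2.450
pH = 10.36 + (-2.450) = 7.91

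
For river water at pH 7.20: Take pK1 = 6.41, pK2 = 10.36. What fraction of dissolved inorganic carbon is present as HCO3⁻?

α₁ = 1 / (1 + [H⁺]/K1 + K2/[H⁺]) = 1 / (1 + 10^-0.79 + 10^-3.16)
   = 1 / (1 + 0.16218 + 0.00069183) = 1/1.1629 = 0.8599

α₁ = 0.860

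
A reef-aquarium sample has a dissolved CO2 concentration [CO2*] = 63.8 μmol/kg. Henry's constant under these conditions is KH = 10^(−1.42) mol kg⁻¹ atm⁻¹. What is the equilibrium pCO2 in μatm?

KH = 10^(−1.42) = 3.802×10^-2 mol kg⁻¹ atm⁻¹
pCO2 = [CO2*]/KH = 63.8×10^-6 / 3.802×10^-2 = 1.68×10^-3 atm = 1680 μatm

pCO2 = 1680 μatm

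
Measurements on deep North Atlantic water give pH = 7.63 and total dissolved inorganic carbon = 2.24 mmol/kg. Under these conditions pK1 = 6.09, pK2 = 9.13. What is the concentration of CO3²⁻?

α₂ = 1 / (1 + [H⁺]/K2 + [H⁺]²/(K1K2)) = 1 / (1 + 10^+1.50 + 10^-0.04)
   = 1 / (1 + 31.623 + 0.91201) = 1/33.535 = 0.02982
[CO3²⁻] = α₂ × DIC = 0.02982 × 2.24 = 0.0668 mmol/kg

[CO3²⁻] = 0.0668 mmol/kg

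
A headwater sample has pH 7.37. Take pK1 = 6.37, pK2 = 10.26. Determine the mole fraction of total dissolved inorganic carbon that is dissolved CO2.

α₀ = 1 / (1 + K1/[H⁺] + K1K2/[H⁺]²) = 1 / (1 + 10^+1.00 + 10^-1.89)
   = 1 / (1 + 10.000 + 0.012882) = 1/11.013 = 0.09080

α₀ = 0.0908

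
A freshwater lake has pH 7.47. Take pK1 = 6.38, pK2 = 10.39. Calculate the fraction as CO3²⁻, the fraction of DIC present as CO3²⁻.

α₂ = 0.00111

α₂ = 1 / (1 + [H⁺]/K2 + [H⁺]²/(K1K2)) = 1 / (1 + 10^+2.92 + 10^+1.83)
   = 1 / (1 + 831.76 + 67.608) = 1/900.37 = 0.001111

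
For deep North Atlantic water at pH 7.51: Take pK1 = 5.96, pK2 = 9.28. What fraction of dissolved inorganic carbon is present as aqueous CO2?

α₀ = 1 / (1 + K1/[H⁺] + K1K2/[H⁺]²) = 1 / (1 + 10^+1.55 + 10^-0.22)
   = 1 / (1 + 35.481 + 0.60256) = 1/37.084 = 0.02697

α₀ = 0.0270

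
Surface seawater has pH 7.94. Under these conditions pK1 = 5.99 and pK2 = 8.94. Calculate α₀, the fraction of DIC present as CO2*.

α₀ = 1 / (1 + K1/[H⁺] + K1K2/[H⁺]²) = 1 / (1 + 10^+1.95 + 10^+0.95)
   = 1 / (1 + 89.125 + 8.9125) = 1/99.038 = 0.01010

α₀ = 0.0101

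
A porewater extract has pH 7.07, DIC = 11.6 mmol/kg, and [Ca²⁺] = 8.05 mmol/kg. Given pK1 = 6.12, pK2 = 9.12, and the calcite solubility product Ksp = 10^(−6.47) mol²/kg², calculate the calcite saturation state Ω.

Ω = 2.19

α₂ = 1 / (1 + [H⁺]/K2 + [H⁺]²/(K1K2)) = 1 / (1 + 10^+2.05 + 10^+1.10)
   = 1 / (1 + 112.20 + 12.589) = 1/125.79 = 0.007950
[CO3²⁻] = α₂ × DIC = 0.007950 × 11.6 = 0.09222 mmol/kg
Ksp = 10^(−6.47) = 3.388×10^-7
Ω = [Ca²⁺][CO3²⁻]/Ksp = (8.05×10^-3)(9.222×10^-5) / 3.388×10^-7 = 2.19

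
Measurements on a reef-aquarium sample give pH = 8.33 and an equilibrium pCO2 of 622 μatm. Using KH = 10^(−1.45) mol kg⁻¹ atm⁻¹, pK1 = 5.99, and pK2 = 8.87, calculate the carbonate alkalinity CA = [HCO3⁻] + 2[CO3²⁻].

[CO2*] = KH · pCO2 = 10^(−1.45) × 622×10^-6 = 2.207×10^-5 mol/kg
α₀ = 1/(1 + K1/[H⁺] + K1K2/[H⁺]²) = 1/(1 + 10^+2.34 + 10^+1.80) = 0.003535
DIC = [CO2*]/α₀ = 2.207×10^-5 / 0.003535 = 6.243 mmol/kg
CA = (α₁ + 2α₂)·DIC = (0.7734 + 2×0.2231) × 6.243 = 7.61 mmol/kg

CA = 7.61 mmol/kg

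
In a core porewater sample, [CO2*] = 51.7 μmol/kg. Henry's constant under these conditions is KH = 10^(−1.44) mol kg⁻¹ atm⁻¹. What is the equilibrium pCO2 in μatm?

pCO2 = 1420 μatm

KH = 10^(−1.44) = 3.631×10^-2 mol kg⁻¹ atm⁻¹
pCO2 = [CO2*]/KH = 51.7×10^-6 / 3.631×10^-2 = 1.42×10^-3 atm = 1420 μatm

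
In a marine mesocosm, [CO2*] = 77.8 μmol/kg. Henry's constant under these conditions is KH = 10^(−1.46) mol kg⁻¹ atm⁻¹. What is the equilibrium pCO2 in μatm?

KH = 10^(−1.46) = 3.467×10^-2 mol kg⁻¹ atm⁻¹
pCO2 = [CO2*]/KH = 77.8×10^-6 / 3.467×10^-2 = 2.24×10^-3 atm = 2240 μatm

pCO2 = 2240 μatm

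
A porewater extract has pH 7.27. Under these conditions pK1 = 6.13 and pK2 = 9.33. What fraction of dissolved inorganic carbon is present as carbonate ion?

α₂ = 1 / (1 + [H⁺]/K2 + [H⁺]²/(K1K2)) = 1 / (1 + 10^+2.06 + 10^+0.92)
   = 1 / (1 + 114.82 + 8.3176) = 1/124.13 = 0.008056

α₂ = 0.00806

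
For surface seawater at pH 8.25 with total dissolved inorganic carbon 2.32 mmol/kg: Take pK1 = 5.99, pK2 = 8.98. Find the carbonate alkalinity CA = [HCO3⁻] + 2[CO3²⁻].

CA = 2.67 mmol/kg

CA = [HCO3⁻] + 2[CO3²⁻] = (α₁ + 2α₂)·DIC
At pH 8.25: [H⁺]/K1 = 10^-2.26 = 0.0054954, K2/[H⁺] = 10^-0.73 = 0.18621
α₁ = 1/(1 + 0.0054954 + 0.18621) = 1/1.1917 = 0.8391; α₂ = α₁·K2/[H⁺] = 0.1563
α₁ + 2α₂ = 1.1516
CA = 1.1516 × 2.32 = 2.67 mmol/kg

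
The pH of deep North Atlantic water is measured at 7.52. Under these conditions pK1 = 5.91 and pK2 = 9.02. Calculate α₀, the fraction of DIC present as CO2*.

α₀ = 0.0232

α₀ = 1 / (1 + K1/[H⁺] + K1K2/[H⁺]²) = 1 / (1 + 10^+1.61 + 10^+0.11)
   = 1 / (1 + 40.738 + 1.2882) = 1/43.026 = 0.02324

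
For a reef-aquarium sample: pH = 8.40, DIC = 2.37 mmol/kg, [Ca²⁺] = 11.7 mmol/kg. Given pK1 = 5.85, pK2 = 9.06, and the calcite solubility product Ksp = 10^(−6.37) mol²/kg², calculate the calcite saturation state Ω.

α₂ = 1 / (1 + [H⁺]/K2 + [H⁺]²/(K1K2)) = 1 / (1 + 10^+0.66 + 10^-1.89)
   = 1 / (1 + 4.5709 + 0.012882) = 1/5.5838 = 0.1791
[CO3²⁻] = α₂ × DIC = 0.1791 × 2.37 = 0.4244 mmol/kg
Ksp = 10^(−6.37) = 4.266×10^-7
Ω = [Ca²⁺][CO3²⁻]/Ksp = (11.7×10^-3)(4.244×10^-4) / 4.266×10^-7 = 11.6

Ω = 11.6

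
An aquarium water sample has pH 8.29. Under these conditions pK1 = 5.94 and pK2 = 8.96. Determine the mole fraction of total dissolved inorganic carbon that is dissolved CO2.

α₀ = 0.00367

α₀ = 1 / (1 + K1/[H⁺] + K1K2/[H⁺]²) = 1 / (1 + 10^+2.35 + 10^+1.68)
   = 1 / (1 + 223.87 + 47.863) = 1/272.74 = 0.003667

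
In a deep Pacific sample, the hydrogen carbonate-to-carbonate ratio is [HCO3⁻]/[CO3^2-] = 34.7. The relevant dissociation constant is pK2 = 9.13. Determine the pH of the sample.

pH = 7.59

From K2 = [H⁺][CO3^2-]/[HCO3⁻]:  pH = pK2 − log₁₀([HCO3⁻]/[CO3^2-])
log₁₀(34.7) = +1.540
pH = 9.13 − (+1.540) = 7.59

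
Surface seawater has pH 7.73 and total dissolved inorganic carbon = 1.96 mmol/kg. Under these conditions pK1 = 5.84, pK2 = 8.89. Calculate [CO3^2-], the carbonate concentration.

[CO3²⁻] = 0.125 mmol/kg

α₂ = 1 / (1 + [H⁺]/K2 + [H⁺]²/(K1K2)) = 1 / (1 + 10^+1.16 + 10^-0.73)
   = 1 / (1 + 14.454 + 0.18621) = 1/15.641 = 0.06394
[CO3²⁻] = α₂ × DIC = 0.06394 × 1.96 = 0.125 mmol/kg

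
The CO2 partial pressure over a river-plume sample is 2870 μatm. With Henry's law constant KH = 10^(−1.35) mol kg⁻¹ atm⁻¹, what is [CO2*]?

KH = 10^(−1.35) = 4.467×10^-2 mol kg⁻¹ atm⁻¹
[CO2*] = KH · pCO2 = 4.467×10^-2 × 2870×10^-6 atm = 1.28×10^-4 mol/kg

[CO2*] = 128 μmol/kg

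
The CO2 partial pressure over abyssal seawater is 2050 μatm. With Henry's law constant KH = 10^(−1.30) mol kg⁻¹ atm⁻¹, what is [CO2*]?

[CO2*] = 103 μmol/kg

KH = 10^(−1.30) = 5.012×10^-2 mol kg⁻¹ atm⁻¹
[CO2*] = KH · pCO2 = 5.012×10^-2 × 2050×10^-6 atm = 1.03×10^-4 mol/kg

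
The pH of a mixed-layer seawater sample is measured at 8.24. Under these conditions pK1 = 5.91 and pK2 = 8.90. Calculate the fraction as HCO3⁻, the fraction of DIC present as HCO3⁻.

α₁ = 0.817

α₁ = 1 / (1 + [H⁺]/K1 + K2/[H⁺]) = 1 / (1 + 10^-2.33 + 10^-0.66)
   = 1 / (1 + 0.0046774 + 0.21878) = 1/1.2235 = 0.8174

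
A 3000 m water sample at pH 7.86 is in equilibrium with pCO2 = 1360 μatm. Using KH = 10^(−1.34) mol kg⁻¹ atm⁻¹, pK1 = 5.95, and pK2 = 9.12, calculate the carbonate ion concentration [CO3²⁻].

[CO2*] = KH · pCO2 = 10^(−1.34) × 1360×10^-6 = 6.216×10^-5 mol/kg
α₀ = 1/(1 + K1/[H⁺] + K1K2/[H⁺]²) = 1/(1 + 10^+1.91 + 10^+0.65) = 0.01153
DIC = [CO2*]/α₀ = 6.216×10^-5 / 0.01153 = 5.393 mmol/kg
[CO3²⁻] = α₂·DIC; α₂ = 0.05149, so [CO3²⁻] = 0.05149 × 5.393 = 0.278 mmol/kg

[CO3²⁻] = 0.278 mmol/kg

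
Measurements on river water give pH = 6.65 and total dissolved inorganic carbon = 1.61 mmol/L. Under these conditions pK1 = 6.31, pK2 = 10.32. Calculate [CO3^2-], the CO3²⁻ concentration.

[CO3²⁻] = 0.236 μmol/L

α₂ = 1 / (1 + [H⁺]/K2 + [H⁺]²/(K1K2)) = 1 / (1 + 10^+3.67 + 10^+3.33)
   = 1 / (1 + 4677.4 + 2138.0) = 1/6816.3 = 0.0001467
[CO3²⁻] = α₂ × DIC = 0.0001467 × 1.61 = 0.000236 mmol/L = 0.236 μmol/L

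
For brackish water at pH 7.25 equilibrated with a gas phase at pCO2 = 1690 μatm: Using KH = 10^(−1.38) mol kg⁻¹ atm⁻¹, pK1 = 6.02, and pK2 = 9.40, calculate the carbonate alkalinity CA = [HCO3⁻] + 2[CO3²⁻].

CA = 1.21 mmol/kg

[CO2*] = KH · pCO2 = 10^(−1.38) × 1690×10^-6 = 7.045×10^-5 mol/kg
α₀ = 1/(1 + K1/[H⁺] + K1K2/[H⁺]²) = 1/(1 + 10^+1.23 + 10^-0.92) = 0.05524
DIC = [CO2*]/α₀ = 7.045×10^-5 / 0.05524 = 1.275 mmol/kg
CA = (α₁ + 2α₂)·DIC = (0.9381 + 2×0.006641) × 1.275 = 1.21 mmol/kg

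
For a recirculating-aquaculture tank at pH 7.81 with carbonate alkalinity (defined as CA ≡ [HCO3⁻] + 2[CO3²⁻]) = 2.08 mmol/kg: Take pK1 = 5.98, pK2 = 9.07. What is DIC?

DIC = 2.00 mmol/kg

CA = [HCO3⁻] + 2[CO3²⁻] = (α₁ + 2α₂)·DIC
At pH 7.81: [H⁺]/K1 = 10^-1.83 = 0.014791, K2/[H⁺] = 10^-1.26 = 0.054954
α₁ = 1/(1 + 0.014791 + 0.054954) = 1/1.0697 = 0.9348; α₂ = α₁·K2/[H⁺] = 0.05137
α₁ + 2α₂ = 1.0375
DIC = CA / (α₁ + 2α₂) = 2.08 / 1.0375 = 2.00 mmol/kg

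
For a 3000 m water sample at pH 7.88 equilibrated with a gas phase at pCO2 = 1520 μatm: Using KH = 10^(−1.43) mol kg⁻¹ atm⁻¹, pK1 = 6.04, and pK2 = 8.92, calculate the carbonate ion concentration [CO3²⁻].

[CO3²⁻] = 0.356 mmol/kg

[CO2*] = KH · pCO2 = 10^(−1.43) × 1520×10^-6 = 5.647×10^-5 mol/kg
α₀ = 1/(1 + K1/[H⁺] + K1K2/[H⁺]²) = 1/(1 + 10^+1.84 + 10^+0.80) = 0.01307
DIC = [CO2*]/α₀ = 5.647×10^-5 / 0.01307 = 4.320 mmol/kg
[CO3²⁻] = α₂·DIC; α₂ = 0.08249, so [CO3²⁻] = 0.08249 × 4.320 = 0.356 mmol/kg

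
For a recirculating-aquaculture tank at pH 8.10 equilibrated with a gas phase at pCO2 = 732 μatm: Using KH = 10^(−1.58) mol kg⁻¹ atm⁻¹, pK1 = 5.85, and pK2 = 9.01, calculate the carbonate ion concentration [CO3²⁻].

[CO3²⁻] = 0.421 mmol/kg

[CO2*] = KH · pCO2 = 10^(−1.58) × 732×10^-6 = 1.925×10^-5 mol/kg
α₀ = 1/(1 + K1/[H⁺] + K1K2/[H⁺]²) = 1/(1 + 10^+2.25 + 10^+1.34) = 0.004982
DIC = [CO2*]/α₀ = 1.925×10^-5 / 0.004982 = 3.864 mmol/kg
[CO3²⁻] = α₂·DIC; α₂ = 0.1090, so [CO3²⁻] = 0.1090 × 3.864 = 0.421 mmol/kg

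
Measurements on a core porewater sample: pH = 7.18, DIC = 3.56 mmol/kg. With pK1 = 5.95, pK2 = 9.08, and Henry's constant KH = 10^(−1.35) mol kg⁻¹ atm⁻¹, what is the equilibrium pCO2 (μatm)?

α₀ = 1 / (1 + K1/[H⁺] + K1K2/[H⁺]²) = 1 / (1 + 10^+1.23 + 10^-0.67)
   = 1 / (1 + 16.982 + 0.21380) = 1/18.196 = 0.05496
[CO2*] = α₀ × DIC = 0.05496 × 3.56 = 0.1956 mmol/kg
pCO2 = [CO2*]/KH = 1.956×10^-4 / 4.467×10^-2 = 4380 μatm

pCO2 = 4380 μatm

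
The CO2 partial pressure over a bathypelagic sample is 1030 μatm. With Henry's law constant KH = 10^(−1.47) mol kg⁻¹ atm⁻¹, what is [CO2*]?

[CO2*] = 34.9 μmol/kg

KH = 10^(−1.47) = 3.388×10^-2 mol kg⁻¹ atm⁻¹
[CO2*] = KH · pCO2 = 3.388×10^-2 × 1030×10^-6 atm = 3.49×10^-5 mol/kg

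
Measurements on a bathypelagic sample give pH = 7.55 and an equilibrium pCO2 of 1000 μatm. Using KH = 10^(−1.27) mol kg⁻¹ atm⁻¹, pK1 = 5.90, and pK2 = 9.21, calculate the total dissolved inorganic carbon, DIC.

[CO2*] = KH · pCO2 = 10^(−1.27) × 1000×10^-6 = 5.370×10^-5 mol/kg
α₀ = 1/(1 + K1/[H⁺] + K1K2/[H⁺]²) = 1/(1 + 10^+1.65 + 10^-0.01) = 0.02144
DIC = [CO2*]/α₀ = 5.370×10^-5 / 0.02144 = 2.51 mmol/kg

DIC = 2.51 mmol/kg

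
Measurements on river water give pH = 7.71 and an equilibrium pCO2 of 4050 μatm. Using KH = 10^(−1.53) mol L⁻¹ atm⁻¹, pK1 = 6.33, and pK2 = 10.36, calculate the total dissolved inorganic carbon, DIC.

[CO2*] = KH · pCO2 = 10^(−1.53) × 4050×10^-6 = 1.195×10^-4 mol/L
α₀ = 1/(1 + K1/[H⁺] + K1K2/[H⁺]²) = 1/(1 + 10^+1.38 + 10^-1.27) = 0.03993
DIC = [CO2*]/α₀ = 1.195×10^-4 / 0.03993 = 2.99 mmol/L

DIC = 2.99 mmol/L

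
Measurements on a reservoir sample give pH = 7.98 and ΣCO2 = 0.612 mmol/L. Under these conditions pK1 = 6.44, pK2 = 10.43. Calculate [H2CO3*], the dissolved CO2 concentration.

[CO2*] = 17.1 μmol/L

α₀ = 1 / (1 + K1/[H⁺] + K1K2/[H⁺]²) = 1 / (1 + 10^+1.54 + 10^-0.91)
   = 1 / (1 + 34.674 + 0.12303) = 1/35.797 = 0.02794
[CO2*] = α₀ × DIC = 0.02794 × 0.612 = 0.0171 mmol/L = 17.1 μmol/L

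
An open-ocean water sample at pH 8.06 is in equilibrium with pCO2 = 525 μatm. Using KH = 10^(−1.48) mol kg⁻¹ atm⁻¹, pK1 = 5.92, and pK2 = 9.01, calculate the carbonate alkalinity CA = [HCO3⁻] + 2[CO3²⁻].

[CO2*] = KH · pCO2 = 10^(−1.48) × 525×10^-6 = 1.738×10^-5 mol/kg
α₀ = 1/(1 + K1/[H⁺] + K1K2/[H⁺]²) = 1/(1 + 10^+2.14 + 10^+1.19) = 0.006471
DIC = [CO2*]/α₀ = 1.738×10^-5 / 0.006471 = 2.686 mmol/kg
CA = (α₁ + 2α₂)·DIC = (0.8933 + 2×0.1002) × 2.686 = 2.94 mmol/kg

CA = 2.94 mmol/kg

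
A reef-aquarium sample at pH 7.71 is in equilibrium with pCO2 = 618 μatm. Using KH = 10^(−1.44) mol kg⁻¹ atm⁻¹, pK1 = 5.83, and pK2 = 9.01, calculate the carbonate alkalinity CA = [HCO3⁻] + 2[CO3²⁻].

[CO2*] = KH · pCO2 = 10^(−1.44) × 618×10^-6 = 2.244×10^-5 mol/kg
α₀ = 1/(1 + K1/[H⁺] + K1K2/[H⁺]²) = 1/(1 + 10^+1.88 + 10^+0.58) = 0.01240
DIC = [CO2*]/α₀ = 2.244×10^-5 / 0.01240 = 1.810 mmol/kg
CA = (α₁ + 2α₂)·DIC = (0.9405 + 2×0.04714) × 1.810 = 1.87 mmol/kg

CA = 1.87 mmol/kg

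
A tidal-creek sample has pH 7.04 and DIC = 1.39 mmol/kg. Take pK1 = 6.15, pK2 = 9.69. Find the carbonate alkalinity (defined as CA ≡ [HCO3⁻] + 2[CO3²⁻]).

CA = 1.23 mmol/kg

CA = [HCO3⁻] + 2[CO3²⁻] = (α₁ + 2α₂)·DIC
At pH 7.04: [H⁺]/K1 = 10^-0.89 = 0.12882, K2/[H⁺] = 10^-2.65 = 0.0022387
α₁ = 1/(1 + 0.12882 + 0.0022387) = 1/1.1311 = 0.8841; α₂ = α₁·K2/[H⁺] = 0.001979
α₁ + 2α₂ = 0.8881
CA = 0.8881 × 1.39 = 1.23 mmol/kg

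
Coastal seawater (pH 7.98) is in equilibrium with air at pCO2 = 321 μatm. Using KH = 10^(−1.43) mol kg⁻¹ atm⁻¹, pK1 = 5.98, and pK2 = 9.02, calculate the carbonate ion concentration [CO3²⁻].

[CO2*] = KH · pCO2 = 10^(−1.43) × 321×10^-6 = 1.193×10^-5 mol/kg
α₀ = 1/(1 + K1/[H⁺] + K1K2/[H⁺]²) = 1/(1 + 10^+2.00 + 10^+0.96) = 0.009081
DIC = [CO2*]/α₀ = 1.193×10^-5 / 0.009081 = 1.313 mmol/kg
[CO3²⁻] = α₂·DIC; α₂ = 0.08282, so [CO3²⁻] = 0.08282 × 1.313 = 0.109 mmol/kg

[CO3²⁻] = 0.109 mmol/kg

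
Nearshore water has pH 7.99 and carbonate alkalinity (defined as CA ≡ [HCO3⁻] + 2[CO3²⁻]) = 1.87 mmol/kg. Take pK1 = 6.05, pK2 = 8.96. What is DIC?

DIC = 1.72 mmol/kg

CA = [HCO3⁻] + 2[CO3²⁻] = (α₁ + 2α₂)·DIC
At pH 7.99: [H⁺]/K1 = 10^-1.94 = 0.011482, K2/[H⁺] = 10^-0.97 = 0.10715
α₁ = 1/(1 + 0.011482 + 0.10715) = 1/1.1186 = 0.8939; α₂ = α₁·K2/[H⁺] = 0.09579
α₁ + 2α₂ = 1.0855
DIC = CA / (α₁ + 2α₂) = 1.87 / 1.0855 = 1.72 mmol/kg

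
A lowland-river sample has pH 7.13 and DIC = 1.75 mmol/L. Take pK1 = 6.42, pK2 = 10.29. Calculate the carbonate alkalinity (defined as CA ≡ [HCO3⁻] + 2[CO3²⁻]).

CA = [HCO3⁻] + 2[CO3²⁻] = (α₁ + 2α₂)·DIC
At pH 7.13: [H⁺]/K1 = 10^-0.71 = 0.19498, K2/[H⁺] = 10^-3.16 = 0.00069183
α₁ = 1/(1 + 0.19498 + 0.00069183) = 1/1.1957 = 0.8363; α₂ = α₁·K2/[H⁺] = 0.0005786
α₁ + 2α₂ = 0.8375
CA = 0.8375 × 1.75 = 1.47 mmol/L

CA = 1.47 mmol/L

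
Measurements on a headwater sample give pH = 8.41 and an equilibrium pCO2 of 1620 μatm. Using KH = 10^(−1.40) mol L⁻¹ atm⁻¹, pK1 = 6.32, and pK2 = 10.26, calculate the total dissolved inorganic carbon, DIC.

DIC = 8.11 mmol/L

[CO2*] = KH · pCO2 = 10^(−1.40) × 1620×10^-6 = 6.449×10^-5 mol/L
α₀ = 1/(1 + K1/[H⁺] + K1K2/[H⁺]²) = 1/(1 + 10^+2.09 + 10^+0.24) = 0.007951
DIC = [CO2*]/α₀ = 6.449×10^-5 / 0.007951 = 8.11 mmol/L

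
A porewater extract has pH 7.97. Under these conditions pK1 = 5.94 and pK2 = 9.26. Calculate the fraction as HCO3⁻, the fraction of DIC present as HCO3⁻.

α₁ = 0.943

α₁ = 1 / (1 + [H⁺]/K1 + K2/[H⁺]) = 1 / (1 + 10^-2.03 + 10^-1.29)
   = 1 / (1 + 0.0093325 + 0.051286) = 1/1.0606 = 0.9428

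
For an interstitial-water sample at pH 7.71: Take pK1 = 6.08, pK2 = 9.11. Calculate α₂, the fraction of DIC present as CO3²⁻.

α₂ = 1 / (1 + [H⁺]/K2 + [H⁺]²/(K1K2)) = 1 / (1 + 10^+1.40 + 10^-0.23)
   = 1 / (1 + 25.119 + 0.58884) = 1/26.708 = 0.03744

α₂ = 0.0374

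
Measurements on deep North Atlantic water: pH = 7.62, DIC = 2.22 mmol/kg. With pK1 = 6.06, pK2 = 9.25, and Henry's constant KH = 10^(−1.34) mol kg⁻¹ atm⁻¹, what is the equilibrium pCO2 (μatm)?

pCO2 = 1270 μatm

α₀ = 1 / (1 + K1/[H⁺] + K1K2/[H⁺]²) = 1 / (1 + 10^+1.56 + 10^-0.07)
   = 1 / (1 + 36.308 + 0.85114) = 1/38.159 = 0.02621
[CO2*] = α₀ × DIC = 0.02621 × 2.22 = 0.05818 mmol/kg
pCO2 = [CO2*]/KH = 5.818×10^-5 / 4.571×10^-2 = 1270 μatm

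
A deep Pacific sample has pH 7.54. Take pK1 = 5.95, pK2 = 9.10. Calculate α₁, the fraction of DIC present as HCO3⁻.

α₁ = 1 / (1 + [H⁺]/K1 + K2/[H⁺]) = 1 / (1 + 10^-1.59 + 10^-1.56)
   = 1 / (1 + 0.025704 + 0.027542) = 1/1.0532 = 0.9494

α₁ = 0.949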